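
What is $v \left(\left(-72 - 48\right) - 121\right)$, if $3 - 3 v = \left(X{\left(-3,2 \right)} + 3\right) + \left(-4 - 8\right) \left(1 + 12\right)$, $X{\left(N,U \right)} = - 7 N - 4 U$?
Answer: $- \frac{34463}{3} \approx -11488.0$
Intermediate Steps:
$v = \frac{143}{3}$ ($v = 1 - \frac{\left(\left(\left(-7\right) \left(-3\right) - 8\right) + 3\right) + \left(-4 - 8\right) \left(1 + 12\right)}{3} = 1 - \frac{\left(\left(21 - 8\right) + 3\right) - 156}{3} = 1 - \frac{\left(13 + 3\right) - 156}{3} = 1 - \frac{16 - 156}{3} = 1 - - \frac{140}{3} = 1 + \frac{140}{3} = \frac{143}{3} \approx 47.667$)
$v \left(\left(-72 - 48\right) - 121\right) = \frac{143 \left(\left(-72 - 48\right) - 121\right)}{3} = \frac{143 \left(-120 - 121\right)}{3} = \frac{143}{3} \left(-241\right) = - \frac{34463}{3}$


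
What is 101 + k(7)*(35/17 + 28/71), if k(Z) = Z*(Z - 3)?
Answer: 204815/1207 ≈ 169.69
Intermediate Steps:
k(Z) = Z*(-3 + Z)
101 + k(7)*(35/17 + 28/71) = 101 + (7*(-3 + 7))*(35/17 + 28/71) = 101 + (7*4)*(35*(1/17) + 28*(1/71)) = 101 + 28*(35/17 + 28/71) = 101 + 28*(2961/1207) = 101 + 82908/1207 = 204815/1207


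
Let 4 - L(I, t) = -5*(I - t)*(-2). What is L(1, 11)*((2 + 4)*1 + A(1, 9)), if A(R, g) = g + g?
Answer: 2496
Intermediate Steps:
A(R, g) = 2*g
L(I, t) = 4 - 10*I + 10*t (L(I, t) = 4 - (-5*(I - t))*(-2) = 4 - (-5*I + 5*t)*(-2) = 4 - (-10*t + 10*I) = 4 + (-10*I + 10*t) = 4 - 10*I + 10*t)
L(1, 11)*((2 + 4)*1 + A(1, 9)) = (4 - 10*1 + 10*11)*((2 + 4)*1 + 2*9) = (4 - 10 + 110)*(6*1 + 18) = 104*(6 + 18) = 104*24 = 2496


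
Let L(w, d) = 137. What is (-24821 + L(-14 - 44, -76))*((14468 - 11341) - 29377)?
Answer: 647955000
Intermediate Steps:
(-24821 + L(-14 - 44, -76))*((14468 - 11341) - 29377) = (-24821 + 137)*((14468 - 11341) - 29377) = -24684*(3127 - 29377) = -24684*(-26250) = 647955000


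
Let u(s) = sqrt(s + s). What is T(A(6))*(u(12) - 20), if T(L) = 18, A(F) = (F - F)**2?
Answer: -360 + 36*sqrt(6) ≈ -271.82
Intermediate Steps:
A(F) = 0 (A(F) = 0**2 = 0)
u(s) = sqrt(2)*sqrt(s) (u(s) = sqrt(2*s) = sqrt(2)*sqrt(s))
T(A(6))*(u(12) - 20) = 18*(sqrt(2)*sqrt(12) - 20) = 18*(sqrt(2)*(2*sqrt(3)) - 20) = 18*(2*sqrt(6) - 20) = 18*(-20 + 2*sqrt(6)) = -360 + 36*sqrt(6)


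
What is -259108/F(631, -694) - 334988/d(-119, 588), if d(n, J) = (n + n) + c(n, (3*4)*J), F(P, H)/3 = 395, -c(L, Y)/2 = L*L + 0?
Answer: -7781293/37604 ≈ -206.93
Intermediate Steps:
c(L, Y) = -2*L**2 (c(L, Y) = -2*(L*L + 0) = -2*(L**2 + 0) = -2*L**2)
F(P, H) = 1185 (F(P, H) = 3*395 = 1185)
d(n, J) = -2*n**2 + 2*n (d(n, J) = (n + n) - 2*n**2 = 2*n - 2*n**2 = -2*n**2 + 2*n)
-259108/F(631, -694) - 334988/d(-119, 588) = -259108/1185 - 334988*(-1/(238*(1 - 1*(-119)))) = -259108*1/1185 - 334988*(-1/(238*(1 + 119))) = -259108/1185 - 334988/(2*(-119)*120) = -259108/1185 - 334988/(-28560) = -259108/1185 - 334988*(-1/28560) = -259108/1185 + 83747/7140 = -7781293/37604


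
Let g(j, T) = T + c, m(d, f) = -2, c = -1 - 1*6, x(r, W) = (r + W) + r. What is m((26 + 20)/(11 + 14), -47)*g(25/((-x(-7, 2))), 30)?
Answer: -46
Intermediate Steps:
x(r, W) = W + 2*r (x(r, W) = (W + r) + r = W + 2*r)
c = -7 (c = -1 - 6 = -7)
g(j, T) = -7 + T (g(j, T) = T - 7 = -7 + T)
m((26 + 20)/(11 + 14), -47)*g(25/((-x(-7, 2))), 30) = -2*(-7 + 30) = -2*23 = -46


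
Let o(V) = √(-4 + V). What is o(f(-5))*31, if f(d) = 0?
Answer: 62*I ≈ 62.0*I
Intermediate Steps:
o(f(-5))*31 = √(-4 + 0)*31 = √(-4)*31 = (2*I)*31 = 62*I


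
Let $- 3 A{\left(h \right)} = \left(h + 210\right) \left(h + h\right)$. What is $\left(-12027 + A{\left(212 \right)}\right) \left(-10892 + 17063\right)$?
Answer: $-442273513$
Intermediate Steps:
$A{\left(h \right)} = - \frac{2 h \left(210 + h\right)}{3}$ ($A{\left(h \right)} = - \frac{\left(h + 210\right) \left(h + h\right)}{3} = - \frac{\left(210 + h\right) 2 h}{3} = - \frac{2 h \left(210 + h\right)}{3}$)
$\left(-12027 + A{\left(212 \right)}\right) \left(-10892 + 17063\right) = \left(-12027 - \frac{424 \left(210 + 212\right)}{3}\right) \left(-10892 + 17063\right) = \left(-12027 - \frac{424}{3} \cdot 422\right) 6171 = \left(-12027 - \frac{178928}{3}\right) 6171 = \left(- \frac{215009}{3}\right) 6171 = -442273513$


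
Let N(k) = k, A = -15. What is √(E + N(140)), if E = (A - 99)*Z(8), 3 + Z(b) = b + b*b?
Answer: I*√7726 ≈ 87.898*I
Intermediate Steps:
Z(b) = -3 + b + b² (Z(b) = -3 + (b + b*b) = -3 + (b + b²) = -3 + b + b²)
E = -7866 (E = (-15 - 99)*(-3 + 8 + 8²) = -114*(-3 + 8 + 64) = -114*69 = -7866)
√(E + N(140)) = √(-7866 + 140) = √(-7726) = I*√7726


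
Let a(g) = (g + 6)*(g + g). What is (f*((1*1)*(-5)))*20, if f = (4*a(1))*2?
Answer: -11200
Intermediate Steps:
a(g) = 2*g*(6 + g) (a(g) = (6 + g)*(2*g) = 2*g*(6 + g))
f = 112 (f = (4*(2*1*(6 + 1)))*2 = (4*(2*1*7))*2 = (4*14)*2 = 56*2 = 112)
(f*((1*1)*(-5)))*20 = (112*((1*1)*(-5)))*20 = (112*(1*(-5)))*20 = (112*(-5))*20 = -560*20 = -11200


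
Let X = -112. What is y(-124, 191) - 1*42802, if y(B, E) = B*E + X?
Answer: -66598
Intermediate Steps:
y(B, E) = -112 + B*E (y(B, E) = B*E - 112 = -112 + B*E)
y(-124, 191) - 1*42802 = (-112 - 124*191) - 1*42802 = (-112 - 23684) - 42802 = -23796 - 42802 = -66598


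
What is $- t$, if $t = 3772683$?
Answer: $-3772683$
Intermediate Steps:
$- t = \left(-1\right) 3772683 = -3772683$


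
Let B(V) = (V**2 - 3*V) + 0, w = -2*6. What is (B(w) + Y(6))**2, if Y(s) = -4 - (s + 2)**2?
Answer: 12544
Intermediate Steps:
w = -12
Y(s) = -4 - (2 + s)**2
B(V) = V**2 - 3*V
(B(w) + Y(6))**2 = (-12*(-3 - 12) + (-4 - (2 + 6)**2))**2 = (-12*(-15) + (-4 - 1*8**2))**2 = (180 + (-4 - 1*64))**2 = (180 + (-4 - 64))**2 = (180 - 68)**2 = 112**2 = 12544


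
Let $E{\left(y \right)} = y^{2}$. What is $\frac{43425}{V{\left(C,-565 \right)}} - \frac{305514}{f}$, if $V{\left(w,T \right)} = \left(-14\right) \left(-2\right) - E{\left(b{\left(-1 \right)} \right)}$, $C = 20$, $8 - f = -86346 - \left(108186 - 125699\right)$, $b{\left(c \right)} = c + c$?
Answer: $\frac{110447707}{61192} \approx 1804.9$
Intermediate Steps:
$b{\left(c \right)} = 2 c$
$f = 68841$ ($f = 8 - \left(-86346 - \left(108186 - 125699\right)\right) = 8 - \left(-86346 - -17513\right) = 8 - \left(-86346 + 17513\right) = 8 - -68833 = 8 + 68833 = 68841$)
$V{\left(w,T \right)} = 24$ ($V{\left(w,T \right)} = \left(-14\right) \left(-2\right) - \left(2 \left(-1\right)\right)^{2} = 28 - \left(-2\right)^{2} = 28 - 4 = 24$)
$\frac{43425}{V{\left(C,-565 \right)}} - \frac{305514}{f} = \frac{43425}{24} - \frac{305514}{68841} = 43425 \cdot \frac{1}{24} - \frac{33946}{7649} = \frac{14475}{8} - \frac{33946}{7649} = \frac{110447707}{61192}$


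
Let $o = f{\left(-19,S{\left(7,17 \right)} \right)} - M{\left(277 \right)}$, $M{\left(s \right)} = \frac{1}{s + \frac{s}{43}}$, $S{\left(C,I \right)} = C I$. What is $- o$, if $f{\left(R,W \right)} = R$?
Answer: $\frac{231615}{12188} \approx 19.004$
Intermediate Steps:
$M{\left(s \right)} = \frac{43}{44 s}$ ($M{\left(s \right)} = \frac{1}{s + s \frac{1}{43}} = \frac{1}{s + \frac{s}{43}} = \frac{1}{\frac{44}{43} s} = \frac{43}{44 s}$)
$o = - \frac{231615}{12188}$ ($o = -19 - \frac{43}{44 \cdot 277} = -19 - \frac{43}{44} \cdot \frac{1}{277} = -19 - \frac{43}{12188} = - \frac{231615}{12188} \approx -19.004$)
$- o = \left(-1\right) \left(- \frac{231615}{12188}\right) = \frac{231615}{12188}$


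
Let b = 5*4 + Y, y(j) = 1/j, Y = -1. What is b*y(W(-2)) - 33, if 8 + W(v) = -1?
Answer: -316/9 ≈ -35.111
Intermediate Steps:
W(v) = -9 (W(v) = -8 - 1 = -9)
b = 19 (b = 5*4 - 1 = 20 - 1 = 19)
b*y(W(-2)) - 33 = 19/(-9) - 33 = 19*(-⅑) - 33 = -19/9 - 33 = -316/9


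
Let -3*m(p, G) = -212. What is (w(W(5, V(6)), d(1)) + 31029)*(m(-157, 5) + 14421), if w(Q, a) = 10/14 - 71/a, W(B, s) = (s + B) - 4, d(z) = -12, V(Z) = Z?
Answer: 113339020675/252 ≈ 4.4976e+8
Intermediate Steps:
m(p, G) = 212/3 (m(p, G) = -⅓*(-212) = 212/3)
W(B, s) = -4 + B + s (W(B, s) = (B + s) - 4 = -4 + B + s)
w(Q, a) = 5/7 - 71/a (w(Q, a) = 10*(1/14) - 71/a = 5/7 - 71/a)
(w(W(5, V(6)), d(1)) + 31029)*(m(-157, 5) + 14421) = ((5/7 - 71/(-12)) + 31029)*(212/3 + 14421) = ((5/7 - 71*(-1/12)) + 31029)*(43475/3) = ((5/7 + 71/12) + 31029)*(43475/3) = (557/84 + 31029)*(43475/3) = (2606993/84)*(43475/3) = 113339020675/252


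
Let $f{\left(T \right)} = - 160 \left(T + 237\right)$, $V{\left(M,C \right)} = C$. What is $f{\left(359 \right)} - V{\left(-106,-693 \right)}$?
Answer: $-94667$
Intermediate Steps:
$f{\left(T \right)} = -37920 - 160 T$ ($f{\left(T \right)} = - 160 \left(237 + T\right) = -37920 - 160 T$)
$f{\left(359 \right)} - V{\left(-106,-693 \right)} = \left(-37920 - 57440\right) - -693 = \left(-37920 - 57440\right) + 693 = -95360 + 693 = -94667$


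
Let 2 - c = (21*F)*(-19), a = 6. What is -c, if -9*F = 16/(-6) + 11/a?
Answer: -701/18 ≈ -38.944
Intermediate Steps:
F = 5/54 (F = -(16/(-6) + 11/6)/9 = -(16*(-⅙) + 11*(⅙))/9 = -(-8/3 + 11/6)/9 = -⅑*(-⅚) = 5/54 ≈ 0.092593)
c = 701/18 (c = 2 - 21*(5/54)*(-19) = 2 - 35*(-19)/18 = 2 - 1*(-665/18) = 2 + 665/18 = 701/18 ≈ 38.944)
-c = -1*701/18 = -701/18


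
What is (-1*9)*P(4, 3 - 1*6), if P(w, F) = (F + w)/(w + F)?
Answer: -9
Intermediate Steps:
P(w, F) = 1 (P(w, F) = (F + w)/(F + w) = 1)
(-1*9)*P(4, 3 - 1*6) = -1*9*1 = -9*1 = -9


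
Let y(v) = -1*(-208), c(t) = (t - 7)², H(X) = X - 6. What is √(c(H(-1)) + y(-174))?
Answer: 2*√101 ≈ 20.100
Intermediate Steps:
H(X) = -6 + X
c(t) = (-7 + t)²
y(v) = 208
√(c(H(-1)) + y(-174)) = √((-7 + (-6 - 1))² + 208) = √((-7 - 7)² + 208) = √((-14)² + 208) = √(196 + 208) = √404 = 2*√101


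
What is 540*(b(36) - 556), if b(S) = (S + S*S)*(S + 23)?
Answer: 42137280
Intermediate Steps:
b(S) = (23 + S)*(S + S**2) (b(S) = (S + S**2)*(23 + S) = (23 + S)*(S + S**2))
540*(b(36) - 556) = 540*(36*(23 + 36**2 + 24*36) - 556) = 540*(36*(23 + 1296 + 864) - 556) = 540*(36*2183 - 556) = 540*(78588 - 556) = 540*78032 = 42137280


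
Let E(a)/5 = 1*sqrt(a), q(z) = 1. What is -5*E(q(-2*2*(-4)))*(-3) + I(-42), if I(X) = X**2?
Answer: 1839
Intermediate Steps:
E(a) = 5*sqrt(a) (E(a) = 5*(1*sqrt(a)) = 5*sqrt(a))
-5*E(q(-2*2*(-4)))*(-3) + I(-42) = -25*sqrt(1)*(-3) + (-42)**2 = -25*(-3) + 1764 = 75 + 1764 = 1839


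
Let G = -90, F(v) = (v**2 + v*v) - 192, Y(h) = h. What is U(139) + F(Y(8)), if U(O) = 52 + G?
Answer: -102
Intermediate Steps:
F(v) = -192 + 2*v**2 (F(v) = (v**2 + v**2) - 192 = 2*v**2 - 192 = -192 + 2*v**2)
U(O) = -38 (U(O) = 52 - 90 = -38)
U(139) + F(Y(8)) = -38 + (-192 + 2*8**2) = -38 + (-192 + 2*64) = -38 + (-192 + 128) = -38 - 64 = -102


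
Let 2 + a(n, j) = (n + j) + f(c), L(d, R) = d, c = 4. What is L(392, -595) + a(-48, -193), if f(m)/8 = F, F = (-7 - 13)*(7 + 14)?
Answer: -3211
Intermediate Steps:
F = -420 (F = -20*21 = -420)
f(m) = -3360 (f(m) = 8*(-420) = -3360)
a(n, j) = -3362 + j + n (a(n, j) = -2 + ((n + j) - 3360) = -2 + ((j + n) - 3360) = -2 + (-3360 + j + n) = -3362 + j + n)
L(392, -595) + a(-48, -193) = 392 + (-3362 - 193 - 48) = 392 - 3603 = -3211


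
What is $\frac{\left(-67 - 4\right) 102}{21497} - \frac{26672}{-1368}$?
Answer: $\frac{70432616}{3675987} \approx 19.16$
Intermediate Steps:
$\frac{\left(-67 - 4\right) 102}{21497} - \frac{26672}{-1368} = \left(-71\right) 102 \cdot \frac{1}{21497} - - \frac{3334}{171} = \left(-7242\right) \frac{1}{21497} + \frac{3334}{171} = - \frac{7242}{21497} + \frac{3334}{171} = \frac{70432616}{3675987}$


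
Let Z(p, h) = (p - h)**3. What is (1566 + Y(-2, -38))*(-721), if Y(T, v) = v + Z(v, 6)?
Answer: 60315976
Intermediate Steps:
Y(T, v) = v - (6 - v)**3
(1566 + Y(-2, -38))*(-721) = (1566 + (-38 + (-6 - 38)**3))*(-721) = (1566 + (-38 + (-44)**3))*(-721) = (1566 + (-38 - 85184))*(-721) = (1566 - 85222)*(-721) = -83656*(-721) = 60315976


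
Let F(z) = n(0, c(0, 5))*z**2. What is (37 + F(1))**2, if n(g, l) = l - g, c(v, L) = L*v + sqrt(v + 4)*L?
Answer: 2209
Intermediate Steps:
c(v, L) = L*v + L*sqrt(4 + v) (c(v, L) = L*v + sqrt(4 + v)*L = L*v + L*sqrt(4 + v))
F(z) = 10*z**2 (F(z) = (5*(0 + sqrt(4 + 0)) - 1*0)*z**2 = (5*(0 + sqrt(4)) + 0)*z**2 = (5*(0 + 2) + 0)*z**2 = (5*2 + 0)*z**2 = (10 + 0)*z**2 = 10*z**2)
(37 + F(1))**2 = (37 + 10*1**2)**2 = (37 + 10*1)**2 = (37 + 10)**2 = 47**2 = 2209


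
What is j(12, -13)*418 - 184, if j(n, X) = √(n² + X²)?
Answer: -184 + 418*√313 ≈ 7211.2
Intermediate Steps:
j(n, X) = √(X² + n²)
j(12, -13)*418 - 184 = √((-13)² + 12²)*418 - 184 = √(169 + 144)*418 - 184 = √313*418 - 184 = 418*√313 - 184 = -184 + 418*√313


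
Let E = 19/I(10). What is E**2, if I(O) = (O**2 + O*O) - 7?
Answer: 361/37249 ≈ 0.0096915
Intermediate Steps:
I(O) = -7 + 2*O**2 (I(O) = (O**2 + O**2) - 7 = 2*O**2 - 7 = -7 + 2*O**2)
E = 19/193 (E = 19/(-7 + 2*10**2) = 19/(-7 + 2*100) = 19/(-7 + 200) = 19/193 ≈ 0.098446)
E**2 = (19/193)**2 = 361/37249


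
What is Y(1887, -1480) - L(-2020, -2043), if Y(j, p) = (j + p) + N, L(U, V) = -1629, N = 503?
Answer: 2539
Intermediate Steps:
Y(j, p) = 503 + j + p (Y(j, p) = (j + p) + 503 = 503 + j + p)
Y(1887, -1480) - L(-2020, -2043) = (503 + 1887 - 1480) - 1*(-1629) = 910 + 1629 = 2539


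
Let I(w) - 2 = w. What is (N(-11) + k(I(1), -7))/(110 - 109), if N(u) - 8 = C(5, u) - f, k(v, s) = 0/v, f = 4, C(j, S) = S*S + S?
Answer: 114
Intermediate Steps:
C(j, S) = S + S² (C(j, S) = S² + S = S + S²)
I(w) = 2 + w
k(v, s) = 0
N(u) = 4 + u*(1 + u) (N(u) = 8 + (u*(1 + u) - 1*4) = 8 + (u*(1 + u) - 4) = 8 + (-4 + u*(1 + u)) = 4 + u*(1 + u))
(N(-11) + k(I(1), -7))/(110 - 109) = ((4 - 11*(1 - 11)) + 0)/(110 - 109) = ((4 - 11*(-10)) + 0)/1 = ((4 + 110) + 0)*1 = (114 + 0)*1 = 114*1 = 114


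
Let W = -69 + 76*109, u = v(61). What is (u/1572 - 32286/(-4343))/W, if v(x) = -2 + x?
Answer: 51009829/56085415140 ≈ 0.00090950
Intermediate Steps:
u = 59 (u = -2 + 61 = 59)
W = 8215 (W = -69 + 8284 = 8215)
(u/1572 - 32286/(-4343))/W = (59/1572 - 32286/(-4343))/8215 = (59*(1/1572) - 32286*(-1/4343))*(1/8215) = (59/1572 + 32286/4343)*(1/8215) = (51009829/6827196)*(1/8215) = 51009829/56085415140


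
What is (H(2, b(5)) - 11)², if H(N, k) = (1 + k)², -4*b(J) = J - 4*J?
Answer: 34225/256 ≈ 133.69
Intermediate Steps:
b(J) = 3*J/4 (b(J) = -(J - 4*J)/4 = -(-3)*J/4 = 3*J/4)
(H(2, b(5)) - 11)² = ((1 + (¾)*5)² - 11)² = ((1 + 15/4)² - 11)² = ((19/4)² - 11)² = (361/16 - 11)² = (185/16)² = 34225/256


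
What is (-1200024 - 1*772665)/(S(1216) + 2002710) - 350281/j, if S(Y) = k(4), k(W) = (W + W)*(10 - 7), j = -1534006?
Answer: -193716424490/256017164367 ≈ -0.75665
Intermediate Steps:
k(W) = 6*W (k(W) = (2*W)*3 = 6*W)
S(Y) = 24 (S(Y) = 6*4 = 24)
(-1200024 - 1*772665)/(S(1216) + 2002710) - 350281/j = (-1200024 - 1*772665)/(24 + 2002710) - 350281/(-1534006) = (-1200024 - 772665)/2002734 - 350281*(-1/1534006) = -1972689*1/2002734 + 350281/1534006 = -657563/667578 + 350281/1534006 = -193716424490/256017164367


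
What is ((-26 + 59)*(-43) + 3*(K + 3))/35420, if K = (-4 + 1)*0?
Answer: -141/3542 ≈ -0.039808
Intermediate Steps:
K = 0 (K = -3*0 = 0)
((-26 + 59)*(-43) + 3*(K + 3))/35420 = ((-26 + 59)*(-43) + 3*(0 + 3))/35420 = (33*(-43) + 3*3)*(1/35420) = (-1419 + 9)*(1/35420) = -1410*1/35420 = -141/3542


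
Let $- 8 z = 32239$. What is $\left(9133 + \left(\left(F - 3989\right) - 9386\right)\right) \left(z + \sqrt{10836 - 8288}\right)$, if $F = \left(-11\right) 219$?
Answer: $\frac{214421589}{8} - 93114 \sqrt{13} \approx 2.6467 \cdot 10^{7}$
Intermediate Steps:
$z = - \frac{32239}{8}$ ($z = \left(- \frac{1}{8}\right) 32239 = - \frac{32239}{8} \approx -4029.9$)
$F = -2409$
$\left(9133 + \left(\left(F - 3989\right) - 9386\right)\right) \left(z + \sqrt{10836 - 8288}\right) = \left(9133 - 15784\right) \left(- \frac{32239}{8} + \sqrt{10836 - 8288}\right) = \left(9133 - 15784\right) \left(- \frac{32239}{8} + \sqrt{2548}\right) = \left(9133 - 15784\right) \left(- \frac{32239}{8} + 14 \sqrt{13}\right) = - 6651 \left(- \frac{32239}{8} + 14 \sqrt{13}\right) = \frac{214421589}{8} - 93114 \sqrt{13}$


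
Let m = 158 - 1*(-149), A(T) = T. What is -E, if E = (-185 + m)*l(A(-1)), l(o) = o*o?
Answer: -122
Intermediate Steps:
l(o) = o²
m = 307 (m = 158 + 149 = 307)
E = 122 (E = (-185 + 307)*(-1)² = 122*1 = 122)
-E = -1*122 = -122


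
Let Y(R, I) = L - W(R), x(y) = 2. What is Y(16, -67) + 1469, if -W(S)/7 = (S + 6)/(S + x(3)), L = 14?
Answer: 13424/9 ≈ 1491.6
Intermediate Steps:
W(S) = -7*(6 + S)/(2 + S) (W(S) = -7*(S + 6)/(S + 2) = -7*(6 + S)/(2 + S))
Y(R, I) = 14 - 7*(-6 - R)/(2 + R)
Y(16, -67) + 1469 = 7*(10 + 3*16)/(2 + 16) + 1469 = 7*(10 + 48)/18 + 1469 = 7*(1/18)*58 + 1469 = 203/9 + 1469 = 13424/9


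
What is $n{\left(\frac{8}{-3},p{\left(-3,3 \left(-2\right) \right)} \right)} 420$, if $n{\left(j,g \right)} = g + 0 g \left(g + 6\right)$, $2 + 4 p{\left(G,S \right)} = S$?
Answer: $-840$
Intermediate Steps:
$p{\left(G,S \right)} = - \frac{1}{2} + \frac{S}{4}$
$n{\left(j,g \right)} = g$ ($n{\left(j,g \right)} = g + 0 g \left(6 + g\right) = g + 0 = g$)
$n{\left(\frac{8}{-3},p{\left(-3,3 \left(-2\right) \right)} \right)} 420 = \left(- \frac{1}{2} + \frac{3 \left(-2\right)}{4}\right) 420 = \left(- \frac{1}{2} + \frac{1}{4} \left(-6\right)\right) 420 = \left(- \frac{1}{2} - \frac{3}{2}\right) 420 = \left(-2\right) 420 = -840$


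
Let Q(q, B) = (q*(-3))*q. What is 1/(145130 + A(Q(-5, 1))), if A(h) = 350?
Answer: 1/145480 ≈ 6.8738e-6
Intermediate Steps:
Q(q, B) = -3*q² (Q(q, B) = (-3*q)*q = -3*q²)
1/(145130 + A(Q(-5, 1))) = 1/(145130 + 350) = 1/145480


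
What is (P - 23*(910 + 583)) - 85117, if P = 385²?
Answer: 28769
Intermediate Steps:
P = 148225
(P - 23*(910 + 583)) - 85117 = (148225 - 23*(910 + 583)) - 85117 = (148225 - 23*1493) - 85117 = (148225 - 34339) - 85117 = 113886 - 85117 = 28769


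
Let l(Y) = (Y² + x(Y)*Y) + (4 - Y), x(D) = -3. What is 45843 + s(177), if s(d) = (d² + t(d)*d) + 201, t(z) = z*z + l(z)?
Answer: 11043231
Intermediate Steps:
l(Y) = 4 + Y² - 4*Y (l(Y) = (Y² - 3*Y) + (4 - Y) = 4 + Y² - 4*Y)
t(z) = 4 - 4*z + 2*z² (t(z) = z*z + (4 + z² - 4*z) = z² + (4 + z² - 4*z) = 4 - 4*z + 2*z²)
s(d) = 201 + d² + d*(4 - 4*d + 2*d²) (s(d) = (d² + (4 - 4*d + 2*d²)*d) + 201 = (d² + d*(4 - 4*d + 2*d²)) + 201 = 201 + d² + d*(4 - 4*d + 2*d²))
45843 + s(177) = 45843 + (201 - 3*177² + 2*177³ + 4*177) = 45843 + (201 - 3*31329 + 2*5545233 + 708) = 45843 + (201 - 93987 + 11090466 + 708) = 45843 + 10997388 = 11043231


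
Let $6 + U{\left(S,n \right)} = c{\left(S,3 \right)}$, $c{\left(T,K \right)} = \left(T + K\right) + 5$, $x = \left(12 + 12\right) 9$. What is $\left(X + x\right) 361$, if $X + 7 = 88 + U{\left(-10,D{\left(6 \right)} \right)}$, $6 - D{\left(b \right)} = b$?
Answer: $104329$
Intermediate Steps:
$x = 216$ ($x = 24 \cdot 9 = 216$)
$c{\left(T,K \right)} = 5 + K + T$ ($c{\left(T,K \right)} = \left(K + T\right) + 5 = 5 + K + T$)
$D{\left(b \right)} = 6 - b$
$U{\left(S,n \right)} = 2 + S$ ($U{\left(S,n \right)} = -6 + \left(5 + 3 + S\right) = -6 + \left(8 + S\right) = 2 + S$)
$X = 73$ ($X = -7 + \left(88 + \left(2 - 10\right)\right) = -7 + \left(88 - 8\right) = -7 + 80 = 73$)
$\left(X + x\right) 361 = \left(73 + 216\right) 361 = 289 \cdot 361 = 104329$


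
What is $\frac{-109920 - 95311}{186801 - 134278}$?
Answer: $- \frac{205231}{52523} \approx -3.9075$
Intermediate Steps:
$\frac{-109920 - 95311}{186801 - 134278} = - \frac{205231}{52523}$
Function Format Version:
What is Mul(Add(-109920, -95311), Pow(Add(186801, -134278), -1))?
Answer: Rational(-205231, 52523) ≈ -3.9075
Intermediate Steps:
Mul(Add(-109920, -95311), Pow(Add(186801, -134278), -1)) = Mul(-205231, Pow(52523, -1)) = Mul(-205231, Rational(1, 52523)) = Rational(-205231, 52523)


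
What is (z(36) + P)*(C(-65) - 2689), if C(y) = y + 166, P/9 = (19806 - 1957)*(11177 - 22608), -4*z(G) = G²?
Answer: 4752312295860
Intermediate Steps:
z(G) = -G²/4
P = -1836287271 (P = 9*((19806 - 1957)*(11177 - 22608)) = 9*(17849*(-11431)) = 9*(-204031919) = -1836287271)
C(y) = 166 + y
(z(36) + P)*(C(-65) - 2689) = (-¼*36² - 1836287271)*((166 - 65) - 2689) = (-¼*1296 - 1836287271)*(101 - 2689) = (-324 - 1836287271)*(-2588) = -1836287595*(-2588) = 4752312295860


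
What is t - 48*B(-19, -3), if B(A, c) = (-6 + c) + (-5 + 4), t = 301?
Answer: 781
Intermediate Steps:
B(A, c) = -7 + c (B(A, c) = (-6 + c) - 1 = -7 + c)
t - 48*B(-19, -3) = 301 - 48*(-7 - 3) = 301 - 48*(-10) = 301 + 480 = 781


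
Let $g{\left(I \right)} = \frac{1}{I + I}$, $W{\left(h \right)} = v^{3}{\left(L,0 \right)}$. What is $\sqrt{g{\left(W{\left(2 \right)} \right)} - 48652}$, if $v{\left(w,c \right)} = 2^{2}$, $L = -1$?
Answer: $\frac{i \sqrt{12454910}}{16} \approx 220.57 i$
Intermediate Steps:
$v{\left(w,c \right)} = 4$
$W{\left(h \right)} = 64$ ($W{\left(h \right)} = 4^{3} = 64$)
$g{\left(I \right)} = \frac{1}{2 I}$
$\sqrt{g{\left(W{\left(2 \right)} \right)} - 48652} = \sqrt{\frac{1}{2 \cdot 64} - 48652} = \sqrt{\frac{1}{2} \cdot \frac{1}{64} - 48652} = \sqrt{\frac{1}{128} - 48652} = \sqrt{- \frac{6227455}{128}} = \frac{i \sqrt{12454910}}{16}$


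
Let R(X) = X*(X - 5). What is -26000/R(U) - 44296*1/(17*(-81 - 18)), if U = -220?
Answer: 43412/1683 ≈ 25.794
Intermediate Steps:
R(X) = X*(-5 + X)
-26000/R(U) - 44296*1/(17*(-81 - 18)) = -26000*(-1/(220*(-5 - 220))) - 44296*1/(17*(-81 - 18)) = -26000/((-220*(-225))) - 44296/((-99*17)) = -26000/49500 - 44296/(-1683) = -26000*1/49500 - 44296*(-1/1683) = -52/99 + 44296/1683 = 43412/1683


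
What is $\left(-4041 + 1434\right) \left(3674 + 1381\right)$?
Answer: $-13178385$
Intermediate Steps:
$\left(-4041 + 1434\right) \left(3674 + 1381\right) = \left(-2607\right) 5055 = -13178385$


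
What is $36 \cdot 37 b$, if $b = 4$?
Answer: $5328$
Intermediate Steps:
$36 \cdot 37 b = 36 \cdot 37 \cdot 4 = 1332 \cdot 4 = 5328$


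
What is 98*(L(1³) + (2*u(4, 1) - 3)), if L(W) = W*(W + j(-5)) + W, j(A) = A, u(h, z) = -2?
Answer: -980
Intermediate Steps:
L(W) = W + W*(-5 + W) (L(W) = W*(W - 5) + W = W*(-5 + W) + W = W + W*(-5 + W))
98*(L(1³) + (2*u(4, 1) - 3)) = 98*(1³*(-4 + 1³) + (2*(-2) - 3)) = 98*(1*(-4 + 1) + (-4 - 3)) = 98*(1*(-3) - 7) = 98*(-3 - 7) = 98*(-10) = -980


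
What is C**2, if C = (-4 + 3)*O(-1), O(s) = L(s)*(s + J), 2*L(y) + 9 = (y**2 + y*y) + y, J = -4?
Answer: 400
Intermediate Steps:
L(y) = -9/2 + y**2 + y/2 (L(y) = -9/2 + ((y**2 + y*y) + y)/2 = -9/2 + ((y**2 + y**2) + y)/2 = -9/2 + (2*y**2 + y)/2 = -9/2 + (y + 2*y**2)/2 = -9/2 + (y**2 + y/2) = -9/2 + y**2 + y/2)
O(s) = (-4 + s)*(-9/2 + s**2 + s/2) (O(s) = (-9/2 + s**2 + s/2)*(s - 4) = (-9/2 + s**2 + s/2)*(-4 + s) = (-4 + s)*(-9/2 + s**2 + s/2))
C = -20 (C = (-4 + 3)*((-4 - 1)*(-9 - 1 + 2*(-1)**2)/2) = -(-5)*(-9 - 1 + 2*1)/2 = -(-5)*(-9 - 1 + 2)/2 = -(-5)*(-8)/2 = -1*20 = -20)
C**2 = (-20)**2 = 400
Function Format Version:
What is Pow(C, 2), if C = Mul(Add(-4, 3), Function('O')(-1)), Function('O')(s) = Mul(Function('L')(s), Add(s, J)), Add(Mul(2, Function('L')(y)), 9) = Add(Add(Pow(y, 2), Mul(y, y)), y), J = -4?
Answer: 400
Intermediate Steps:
Function('L')(y) = Add(Rational(-9, 2), Pow(y, 2), Mul(Rational(1, 2), y)) (Function('L')(y) = Add(Rational(-9, 2), Mul(Rational(1, 2), Add(Add(Pow(y, 2), Mul(y, y)), y))) = Add(Rational(-9, 2), Mul(Rational(1, 2), Add(Add(Pow(y, 2), Pow(y, 2)), y))) = Add(Rational(-9, 2), Mul(Rational(1, 2), Add(Mul(2, Pow(y, 2)), y))) = Add(Rational(-9, 2), Mul(Rational(1, 2), Add(y, Mul(2, Pow(y, 2))))) = Add(Rational(-9, 2), Add(Pow(y, 2), Mul(Rational(1, 2), y))) = Add(Rational(-9, 2), Pow(y, 2), Mul(Rational(1, 2), y)))
Function('O')(s) = Mul(Add(-4, s), Add(Rational(-9, 2), Pow(s, 2), Mul(Rational(1, 2), s))) (Function('O')(s) = Mul(Add(Rational(-9, 2), Pow(s, 2), Mul(Rational(1, 2), s)), Add(s, -4)) = Mul(Add(Rational(-9, 2), Pow(s, 2), Mul(Rational(1, 2), s)), Add(-4, s)) = Mul(Add(-4, s), Add(Rational(-9, 2), Pow(s, 2), Mul(Rational(1, 2), s))))
C = -20 (C = Mul(Add(-4, 3), Mul(Rational(1, 2), Add(-4, -1), Add(-9, -1, Mul(2, Pow(-1, 2))))) = Mul(-1, Mul(Rational(1, 2), -5, Add(-9, -1, Mul(2, 1)))) = Mul(-1, Mul(Rational(1, 2), -5, Add(-9, -1, 2))) = Mul(-1, Mul(Rational(1, 2), -5, -8)) = Mul(-1, 20) = -20)
Pow(C, 2) = Pow(-20, 2) = 400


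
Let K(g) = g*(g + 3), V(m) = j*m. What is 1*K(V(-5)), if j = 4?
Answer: 340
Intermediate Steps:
V(m) = 4*m
K(g) = g*(3 + g)
1*K(V(-5)) = 1*((4*(-5))*(3 + 4*(-5))) = 1*(-20*(3 - 20)) = 1*(-20*(-17)) = 1*340 = 340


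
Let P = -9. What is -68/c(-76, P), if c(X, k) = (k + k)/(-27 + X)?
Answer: -3502/9 ≈ -389.11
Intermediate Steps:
c(X, k) = 2*k/(-27 + X) (c(X, k) = (2*k)/(-27 + X) = 2*k/(-27 + X))
-68/c(-76, P) = -68/(2*(-9)/(-27 - 76)) = -68/(2*(-9)/(-103)) = -68/(2*(-9)*(-1/103)) = -68/18/103 = -68*103/18 = -3502/9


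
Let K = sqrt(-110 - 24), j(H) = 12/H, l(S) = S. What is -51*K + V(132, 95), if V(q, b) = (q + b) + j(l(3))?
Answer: 231 - 51*I*sqrt(134) ≈ 231.0 - 590.37*I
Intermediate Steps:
V(q, b) = 4 + b + q (V(q, b) = (q + b) + 12/3 = (b + q) + 12*(1/3) = (b + q) + 4 = 4 + b + q)
K = I*sqrt(134) (K = sqrt(-134) = I*sqrt(134) ≈ 11.576*I)
-51*K + V(132, 95) = -51*I*sqrt(134) + (4 + 95 + 132) = -51*I*sqrt(134) + 231 = 231 - 51*I*sqrt(134)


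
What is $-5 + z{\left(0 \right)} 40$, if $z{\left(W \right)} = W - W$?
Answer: $-5$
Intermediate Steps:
$z{\left(W \right)} = 0$
$-5 + z{\left(0 \right)} 40 = -5 + 0 \cdot 40 = -5 + 0 = -5$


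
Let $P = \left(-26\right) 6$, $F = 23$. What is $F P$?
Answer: $-3588$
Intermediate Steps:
$P = -156$
$F P = 23 \left(-156\right) = -3588$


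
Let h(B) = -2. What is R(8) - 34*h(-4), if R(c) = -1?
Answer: 67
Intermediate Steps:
R(8) - 34*h(-4) = -1 - 34*(-2) = -1 + 68 = 67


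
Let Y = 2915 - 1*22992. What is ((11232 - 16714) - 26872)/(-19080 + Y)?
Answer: 32354/39157 ≈ 0.82626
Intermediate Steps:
Y = -20077 (Y = 2915 - 22992 = -20077)
((11232 - 16714) - 26872)/(-19080 + Y) = ((11232 - 16714) - 26872)/(-19080 - 20077) = (-5482 - 26872)/(-39157) = -32354*(-1/39157) = 32354/39157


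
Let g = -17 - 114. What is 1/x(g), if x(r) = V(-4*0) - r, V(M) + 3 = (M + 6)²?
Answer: 1/164 ≈ 0.0060976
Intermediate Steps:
g = -131
V(M) = -3 + (6 + M)² (V(M) = -3 + (M + 6)² = -3 + (6 + M)²)
x(r) = 33 - r (x(r) = (-3 + (6 - 4*0)²) - r = (-3 + (6 + 0)²) - r = (-3 + 6²) - r = (-3 + 36) - r = 33 - r)
1/x(g) = 1/(33 - 1*(-131)) = 1/(33 + 131) = 1/164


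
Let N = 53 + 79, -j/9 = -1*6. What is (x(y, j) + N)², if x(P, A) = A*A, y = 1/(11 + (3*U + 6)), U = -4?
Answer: 9290304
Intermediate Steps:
j = 54 (j = -(-9)*6 = -9*(-6) = 54)
y = ⅕ (y = 1/(11 + (3*(-4) + 6)) = 1/(11 + (-12 + 6)) = 1/(11 - 6) = 1/5 = ⅕ ≈ 0.20000)
N = 132
x(P, A) = A²
(x(y, j) + N)² = (54² + 132)² = (2916 + 132)² = 3048² = 9290304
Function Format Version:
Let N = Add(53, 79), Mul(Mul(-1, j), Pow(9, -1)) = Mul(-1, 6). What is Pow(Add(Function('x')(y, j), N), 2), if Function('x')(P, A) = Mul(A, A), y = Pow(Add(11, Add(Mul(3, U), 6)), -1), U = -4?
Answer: 9290304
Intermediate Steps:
j = 54 (j = Mul(-9, Mul(-1, 6)) = Mul(-9, -6) = 54)
y = Rational(1, 5) (y = Pow(Add(11, Add(Mul(3, -4), 6)), -1) = Pow(Add(11, Add(-12, 6)), -1) = Pow(Add(11, -6), -1) = Pow(5, -1) = Rational(1, 5) ≈ 0.20000)
N = 132
Function('x')(P, A) = Pow(A, 2)
Pow(Add(Function('x')(y, j), N), 2) = Pow(Add(Pow(54, 2), 132), 2) = Pow(Add(2916, 132), 2) = Pow(3048, 2) = 9290304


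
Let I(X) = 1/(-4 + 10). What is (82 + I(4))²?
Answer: 243049/36 ≈ 6751.4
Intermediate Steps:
I(X) = ⅙ (I(X) = 1/6 = ⅙)
(82 + I(4))² = (82 + ⅙)² = (493/6)² = 243049/36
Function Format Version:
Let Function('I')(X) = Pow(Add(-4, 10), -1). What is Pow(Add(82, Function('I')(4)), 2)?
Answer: Rational(243049, 36) ≈ 6751.4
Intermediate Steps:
Function('I')(X) = Rational(1, 6) (Function('I')(X) = Pow(6, -1) = Rational(1, 6))
Pow(Add(82, Function('I')(4)), 2) = Pow(Add(82, Rational(1, 6)), 2) = Pow(Rational(493, 6), 2) = Rational(243049, 36)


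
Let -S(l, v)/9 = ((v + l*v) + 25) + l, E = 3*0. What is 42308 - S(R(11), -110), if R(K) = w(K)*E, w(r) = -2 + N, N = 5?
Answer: 41543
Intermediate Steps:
w(r) = 3 (w(r) = -2 + 5 = 3)
E = 0
R(K) = 0 (R(K) = 3*0 = 0)
S(l, v) = -225 - 9*l - 9*v - 9*l*v (S(l, v) = -9*(((v + l*v) + 25) + l) = -9*((25 + v + l*v) + l) = -9*(25 + l + v + l*v) = -225 - 9*l - 9*v - 9*l*v)
42308 - S(R(11), -110) = 42308 - (-225 - 9*0 - 9*(-110) - 9*0*(-110)) = 42308 - (-225 + 0 + 990 + 0) = 42308 - 1*765 = 42308 - 765 = 41543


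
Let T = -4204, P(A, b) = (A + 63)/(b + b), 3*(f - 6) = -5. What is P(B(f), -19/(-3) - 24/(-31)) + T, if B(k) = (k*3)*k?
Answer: -2773295/661 ≈ -4195.6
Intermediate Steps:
f = 13/3 (f = 6 + (1/3)*(-5) = 6 - 5/3 = 13/3 ≈ 4.3333)
B(k) = 3*k**2 (B(k) = (3*k)*k = 3*k**2)
P(A, b) = (63 + A)/(2*b) (P(A, b) = (63 + A)/((2*b)) = (63 + A)*(1/(2*b)) = (63 + A)/(2*b))
P(B(f), -19/(-3) - 24/(-31)) + T = (63 + 3*(13/3)**2)/(2*(-19/(-3) - 24/(-31))) - 4204 = (63 + 3*(169/9))/(2*(-19*(-1/3) - 24*(-1/31))) - 4204 = (63 + 169/3)/(2*(19/3 + 24/31)) - 4204 = (1/2)*(358/3)/(661/93) - 4204 = (1/2)*(93/661)*(358/3) - 4204 = 5549/661 - 4204 = -2773295/661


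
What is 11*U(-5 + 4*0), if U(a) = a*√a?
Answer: -55*I*√5 ≈ -122.98*I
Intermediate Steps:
U(a) = a^(3/2)
11*U(-5 + 4*0) = 11*(-5 + 4*0)^(3/2) = 11*(-5 + 0)^(3/2) = 11*(-5)^(3/2) = 11*(-5*I*√5) = -55*I*√5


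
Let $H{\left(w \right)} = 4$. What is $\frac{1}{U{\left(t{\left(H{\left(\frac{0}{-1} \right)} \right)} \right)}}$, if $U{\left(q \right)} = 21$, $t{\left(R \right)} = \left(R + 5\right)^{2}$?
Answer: $\frac{1}{21} \approx 0.047619$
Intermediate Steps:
$t{\left(R \right)} = \left(5 + R\right)^{2}$
$\frac{1}{U{\left(t{\left(H{\left(\frac{0}{-1} \right)} \right)} \right)}} = \frac{1}{21}$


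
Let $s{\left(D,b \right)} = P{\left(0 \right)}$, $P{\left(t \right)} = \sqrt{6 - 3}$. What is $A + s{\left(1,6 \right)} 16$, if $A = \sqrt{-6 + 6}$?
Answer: $16 \sqrt{3} \approx 27.713$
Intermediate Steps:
$P{\left(t \right)} = \sqrt{3}$
$s{\left(D,b \right)} = \sqrt{3}$
$A = 0$ ($A = \sqrt{0} = 0$)
$A + s{\left(1,6 \right)} 16 = 0 + \sqrt{3} \cdot 16 = 0 + 16 \sqrt{3} = 16 \sqrt{3}$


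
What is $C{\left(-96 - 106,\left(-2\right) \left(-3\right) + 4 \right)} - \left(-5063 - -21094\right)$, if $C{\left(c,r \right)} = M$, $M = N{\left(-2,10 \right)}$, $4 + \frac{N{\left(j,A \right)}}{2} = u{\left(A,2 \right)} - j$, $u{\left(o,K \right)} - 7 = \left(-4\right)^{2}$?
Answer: $-15989$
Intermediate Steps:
$u{\left(o,K \right)} = 23$ ($u{\left(o,K \right)} = 7 + \left(-4\right)^{2} = 7 + 16 = 23$)
$N{\left(j,A \right)} = 38 - 2 j$ ($N{\left(j,A \right)} = -8 + 2 \left(23 - j\right) = -8 - \left(-46 + 2 j\right) = 38 - 2 j$)
$M = 42$ ($M = 38 - -4 = 38 + 4 = 42$)
$C{\left(c,r \right)} = 42$
$C{\left(-96 - 106,\left(-2\right) \left(-3\right) + 4 \right)} - \left(-5063 - -21094\right) = 42 - \left(-5063 - -21094\right) = 42 - \left(-5063 + 21094\right) = 42 - 16031 = -15989$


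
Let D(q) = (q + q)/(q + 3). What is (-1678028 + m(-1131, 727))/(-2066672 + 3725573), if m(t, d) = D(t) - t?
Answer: -315256259/311873388 ≈ -1.0108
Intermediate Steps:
D(q) = 2*q/(3 + q) (D(q) = (2*q)/(3 + q) = 2*q/(3 + q))
m(t, d) = -t + 2*t/(3 + t) (m(t, d) = 2*t/(3 + t) - t = -t + 2*t/(3 + t))
(-1678028 + m(-1131, 727))/(-2066672 + 3725573) = (-1678028 - 1131*(-1 - 1*(-1131))/(3 - 1131))/(-2066672 + 3725573) = (-1678028 - 1131*(-1 + 1131)/(-1128))/1658901 = (-1678028 - 1131*(-1/1128)*1130)*(1/1658901) = (-1678028 + 213005/188)*(1/1658901) = -315256259/188*1/1658901 = -315256259/311873388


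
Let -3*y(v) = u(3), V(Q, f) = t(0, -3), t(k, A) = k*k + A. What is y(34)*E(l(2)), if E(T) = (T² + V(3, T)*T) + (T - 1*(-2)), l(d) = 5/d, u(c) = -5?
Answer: 65/12 ≈ 5.4167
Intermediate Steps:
t(k, A) = A + k² (t(k, A) = k² + A = A + k²)
V(Q, f) = -3 (V(Q, f) = -3 + 0² = -3 + 0 = -3)
y(v) = 5/3 (y(v) = -⅓*(-5) = 5/3)
E(T) = 2 + T² - 2*T (E(T) = (T² - 3*T) + (T - 1*(-2)) = (T² - 3*T) + (T + 2) = (T² - 3*T) + (2 + T) = 2 + T² - 2*T)
y(34)*E(l(2)) = 5*(2 + (5/2)² - 10/2)/3 = 5*(2 + (5*(½))² - 10/2)/3 = 5*(2 + (5/2)² - 2*5/2)/3 = 5*(2 + 25/4 - 5)/3 = (5/3)*(13/4) = 65/12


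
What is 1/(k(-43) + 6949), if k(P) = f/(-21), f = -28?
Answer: 3/20851 ≈ 0.00014388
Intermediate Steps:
k(P) = 4/3 (k(P) = -28/(-21) = -28*(-1/21) = 4/3)
1/(k(-43) + 6949) = 1/(4/3 + 6949) = 1/(20851/3) = 3/20851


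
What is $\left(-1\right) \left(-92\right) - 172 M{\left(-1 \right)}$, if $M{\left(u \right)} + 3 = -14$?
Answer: $3016$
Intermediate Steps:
$M{\left(u \right)} = -17$ ($M{\left(u \right)} = -3 - 14 = -17$)
$\left(-1\right) \left(-92\right) - 172 M{\left(-1 \right)} = \left(-1\right) \left(-92\right) - -2924 = 92 + 2924 = 3016$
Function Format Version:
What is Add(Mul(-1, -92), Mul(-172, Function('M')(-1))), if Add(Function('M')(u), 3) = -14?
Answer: 3016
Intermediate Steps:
Function('M')(u) = -17 (Function('M')(u) = Add(-3, -14) = -17)
Add(Mul(-1, -92), Mul(-172, Function('M')(-1))) = Add(Mul(-1, -92), Mul(-172, -17)) = Add(92, 2924) = 3016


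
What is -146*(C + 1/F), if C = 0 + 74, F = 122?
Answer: -659117/61 ≈ -10805.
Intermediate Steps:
C = 74
-146*(C + 1/F) = -146*(74 + 1/122) = -146*9029/122 = -659117/61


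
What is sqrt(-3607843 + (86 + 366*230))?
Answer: I*sqrt(3523577) ≈ 1877.1*I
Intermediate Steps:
sqrt(-3607843 + (86 + 366*230)) = sqrt(-3607843 + (86 + 84180)) = sqrt(-3607843 + 84266) = sqrt(-3523577) = I*sqrt(3523577)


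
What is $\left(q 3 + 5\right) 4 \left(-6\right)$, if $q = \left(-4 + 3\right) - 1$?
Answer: $24$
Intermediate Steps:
$q = -2$ ($q = -1 - 1 = -2$)
$\left(q 3 + 5\right) 4 \left(-6\right) = \left(\left(-2\right) 3 + 5\right) 4 \left(-6\right) = \left(-6 + 5\right) \left(-24\right) = \left(-1\right) \left(-24\right) = 24$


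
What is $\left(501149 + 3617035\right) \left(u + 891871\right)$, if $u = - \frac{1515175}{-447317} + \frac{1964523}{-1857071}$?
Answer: $\frac{3051074664247249660356504}{830699428507} \approx 3.6729 \cdot 10^{12}$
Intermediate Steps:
$u = \frac{1935023017634}{830699428507}$ ($u = \left(-1515175\right) \left(- \frac{1}{447317}\right) + 1964523 \left(- \frac{1}{1857071}\right) = \frac{1515175}{447317} - \frac{1964523}{1857071} = \frac{1935023017634}{830699428507} \approx 2.3294$)
$\left(501149 + 3617035\right) \left(u + 891871\right) = \left(501149 + 3617035\right) \left(\frac{1935023017634}{830699428507} + 891871\right) = 4118184 \cdot \frac{740878665024984231}{830699428507} = \frac{3051074664247249660356504}{830699428507}$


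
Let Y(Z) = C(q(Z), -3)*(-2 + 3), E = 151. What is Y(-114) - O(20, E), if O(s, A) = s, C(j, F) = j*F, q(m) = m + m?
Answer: 664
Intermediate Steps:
q(m) = 2*m
C(j, F) = F*j
Y(Z) = -6*Z (Y(Z) = (-6*Z)*(-2 + 3) = -6*Z*1 = -6*Z)
Y(-114) - O(20, E) = -6*(-114) - 1*20 = 684 - 20 = 664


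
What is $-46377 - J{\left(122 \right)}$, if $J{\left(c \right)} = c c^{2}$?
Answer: $-1862225$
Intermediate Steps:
$J{\left(c \right)} = c^{3}$
$-46377 - J{\left(122 \right)} = -46377 - 122^{3} = -46377 - 1815848 = -1862225$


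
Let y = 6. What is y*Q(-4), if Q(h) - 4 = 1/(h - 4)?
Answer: 93/4 ≈ 23.250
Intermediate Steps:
Q(h) = 4 + 1/(-4 + h) (Q(h) = 4 + 1/(h - 4) = 4 + 1/(-4 + h))
y*Q(-4) = 6*((-15 + 4*(-4))/(-4 - 4)) = 6*((-15 - 16)/(-8)) = 6*(-⅛*(-31)) = 6*(31/8) = 93/4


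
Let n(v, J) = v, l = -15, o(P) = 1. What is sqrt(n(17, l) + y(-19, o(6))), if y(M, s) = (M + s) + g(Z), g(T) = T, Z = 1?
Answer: 0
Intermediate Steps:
y(M, s) = 1 + M + s (y(M, s) = (M + s) + 1 = 1 + M + s)
sqrt(n(17, l) + y(-19, o(6))) = sqrt(17 + (1 - 19 + 1)) = sqrt(17 - 17) = sqrt(0) = 0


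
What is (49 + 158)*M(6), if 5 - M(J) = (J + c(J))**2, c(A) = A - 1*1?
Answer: -24012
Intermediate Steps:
c(A) = -1 + A (c(A) = A - 1 = -1 + A)
M(J) = 5 - (-1 + 2*J)**2 (M(J) = 5 - (J + (-1 + J))**2 = 5 - (-1 + 2*J)**2)
(49 + 158)*M(6) = (49 + 158)*(5 - (-1 + 2*6)**2) = 207*(5 - (-1 + 12)**2) = 207*(5 - 1*11**2) = 207*(5 - 1*121) = 207*(5 - 121) = 207*(-116) = -24012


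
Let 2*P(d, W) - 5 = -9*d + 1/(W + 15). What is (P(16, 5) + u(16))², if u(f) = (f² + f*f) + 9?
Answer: 326199721/1600 ≈ 2.0387e+5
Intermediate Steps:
P(d, W) = 5/2 + 1/(2*(15 + W)) - 9*d/2 (P(d, W) = 5/2 + (-9*d + 1/(W + 15))/2 = 5/2 + (-9*d + 1/(15 + W))/2 = 5/2 + (1/(15 + W) - 9*d)/2 = 5/2 + (1/(2*(15 + W)) - 9*d/2) = 5/2 + 1/(2*(15 + W)) - 9*d/2)
u(f) = 9 + 2*f² (u(f) = (f² + f²) + 9 = 2*f² + 9 = 9 + 2*f²)
(P(16, 5) + u(16))² = ((76 - 135*16 + 5*5 - 9*5*16)/(2*(15 + 5)) + (9 + 2*16²))² = ((½)*(76 - 2160 + 25 - 720)/20 + (9 + 2*256))² = ((½)*(1/20)*(-2779) + (9 + 512))² = (-2779/40 + 521)² = (18061/40)² = 326199721/1600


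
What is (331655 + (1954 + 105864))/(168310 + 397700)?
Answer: 146491/188670 ≈ 0.77644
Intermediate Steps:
(331655 + (1954 + 105864))/(168310 + 397700) = (331655 + 107818)/566010 = 439473*(1/566010) = 146491/188670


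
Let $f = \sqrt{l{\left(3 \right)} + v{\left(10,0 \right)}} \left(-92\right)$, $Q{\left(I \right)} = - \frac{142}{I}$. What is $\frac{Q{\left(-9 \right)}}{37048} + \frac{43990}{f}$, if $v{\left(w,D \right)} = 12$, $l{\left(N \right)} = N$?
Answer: $\frac{71}{166716} - \frac{4399 \sqrt{15}}{138} \approx -123.46$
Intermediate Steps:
$f = - 92 \sqrt{15}$ ($f = \sqrt{3 + 12} \left(-92\right) = \sqrt{15} \left(-92\right) = - 92 \sqrt{15} \approx -356.31$)
$\frac{Q{\left(-9 \right)}}{37048} + \frac{43990}{f} = \frac{\left(-142\right) \frac{1}{-9}}{37048} + \frac{43990}{\left(-92\right) \sqrt{15}} = \left(-142\right) \left(- \frac{1}{9}\right) \frac{1}{37048} + 43990 \left(- \frac{\sqrt{15}}{1380}\right) = \frac{142}{9} \cdot \frac{1}{37048} - \frac{4399 \sqrt{15}}{138} = \frac{71}{166716} - \frac{4399 \sqrt{15}}{138}$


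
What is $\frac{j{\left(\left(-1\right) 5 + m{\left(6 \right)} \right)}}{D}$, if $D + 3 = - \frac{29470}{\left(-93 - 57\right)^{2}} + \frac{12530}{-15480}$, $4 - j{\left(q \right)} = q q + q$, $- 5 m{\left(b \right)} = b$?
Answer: $\frac{607160}{110063} \approx 5.5165$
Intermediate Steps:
$m{\left(b \right)} = - \frac{b}{5}$
$j{\left(q \right)} = 4 - q - q^{2}$ ($j{\left(q \right)} = 4 - \left(q q + q\right) = 4 - \left(q^{2} + q\right) = 4 - \left(q + q^{2}\right) = 4 - q - q^{2}$)
$D = - \frac{110063}{21500}$ ($D = -3 + \left(- \frac{29470}{\left(-93 - 57\right)^{2}} + \frac{12530}{-15480}\right) = -3 + \left(- \frac{29470}{\left(-150\right)^{2}} + 12530 \left(- \frac{1}{15480}\right)\right) = -3 - \left(\frac{1253}{1548} + \frac{29470}{22500}\right) = -3 - \frac{45563}{21500} = - \frac{110063}{21500} \approx -5.1192$)
$\frac{j{\left(\left(-1\right) 5 + m{\left(6 \right)} \right)}}{D} = \frac{4 - \left(\left(-1\right) 5 - \frac{6}{5}\right) - \left(\left(-1\right) 5 - \frac{6}{5}\right)^{2}}{- \frac{110063}{21500}} = \left(4 - \left(-5 - \frac{6}{5}\right) - \left(-5 - \frac{6}{5}\right)^{2}\right) \left(- \frac{21500}{110063}\right) = \left(4 - - \frac{31}{5} - \left(- \frac{31}{5}\right)^{2}\right) \left(- \frac{21500}{110063}\right) = \left(4 + \frac{31}{5} - \frac{961}{25}\right) \left(- \frac{21500}{110063}\right) = \left(- \frac{706}{25}\right) \left(- \frac{21500}{110063}\right) = \frac{607160}{110063}$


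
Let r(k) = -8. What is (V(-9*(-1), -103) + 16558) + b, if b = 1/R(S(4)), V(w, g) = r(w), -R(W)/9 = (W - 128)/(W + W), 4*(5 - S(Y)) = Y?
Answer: 4617452/279 ≈ 16550.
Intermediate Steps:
S(Y) = 5 - Y/4
R(W) = -9*(-128 + W)/(2*W) (R(W) = -9*(W - 128)/(W + W) = -9*(-128 + W)/(2*W))
V(w, g) = -8
b = 2/279 (b = 1/(-9/2 + 576/(5 - 1/4*4)) = 1/(-9/2 + 576/(5 - 1)) = 1/(-9/2 + 576/4) = 1/(-9/2 + 576*(1/4)) = 1/(-9/2 + 144) = 1/(279/2) = 2/279 ≈ 0.0071685)
(V(-9*(-1), -103) + 16558) + b = (-8 + 16558) + 2/279 = 16550 + 2/279 = 4617452/279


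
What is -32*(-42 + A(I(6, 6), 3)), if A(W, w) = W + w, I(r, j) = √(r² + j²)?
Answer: 1248 - 192*√2 ≈ 976.47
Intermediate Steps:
I(r, j) = √(j² + r²)
-32*(-42 + A(I(6, 6), 3)) = -32*(-42 + (√(6² + 6²) + 3)) = -32*(-42 + (√(36 + 36) + 3)) = -32*(-42 + (√72 + 3)) = -32*(-42 + (6*√2 + 3)) = -32*(-42 + (3 + 6*√2)) = -32*(-39 + 6*√2) = 1248 - 192*√2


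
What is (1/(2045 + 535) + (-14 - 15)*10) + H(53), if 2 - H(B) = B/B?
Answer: -745619/2580 ≈ -289.00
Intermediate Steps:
H(B) = 1 (H(B) = 2 - B/B = 2 - 1*1 = 2 - 1 = 1)
(1/(2045 + 535) + (-14 - 15)*10) + H(53) = (1/(2045 + 535) + (-14 - 15)*10) + 1 = (1/2580 - 29*10) + 1 = (1/2580 - 290) + 1 = -748199/2580 + 1 = -745619/2580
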